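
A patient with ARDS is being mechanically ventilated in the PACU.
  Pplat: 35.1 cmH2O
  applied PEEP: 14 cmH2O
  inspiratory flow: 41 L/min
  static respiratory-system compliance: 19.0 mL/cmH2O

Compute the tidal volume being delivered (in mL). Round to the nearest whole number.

Vt = Cstat × (Pplat − PEEP) = 19.0 × (35.1 − 14) = 19.0 × 21.1 = 400.9 mL.

401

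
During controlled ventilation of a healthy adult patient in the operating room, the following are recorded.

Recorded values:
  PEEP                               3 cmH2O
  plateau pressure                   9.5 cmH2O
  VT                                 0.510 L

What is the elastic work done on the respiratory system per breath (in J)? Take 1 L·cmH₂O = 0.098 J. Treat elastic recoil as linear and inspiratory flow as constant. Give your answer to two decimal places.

0.16

Elastic work ≈ ½ × (Pplat − PEEP) × Vt = 0.5 × (9.5 − 3) × 0.510 L = 0.5 × 6.5 × 0.510 = 1.658 L·cmH2O.
× 0.098 J/(L·cmH2O) → 0.1625 J.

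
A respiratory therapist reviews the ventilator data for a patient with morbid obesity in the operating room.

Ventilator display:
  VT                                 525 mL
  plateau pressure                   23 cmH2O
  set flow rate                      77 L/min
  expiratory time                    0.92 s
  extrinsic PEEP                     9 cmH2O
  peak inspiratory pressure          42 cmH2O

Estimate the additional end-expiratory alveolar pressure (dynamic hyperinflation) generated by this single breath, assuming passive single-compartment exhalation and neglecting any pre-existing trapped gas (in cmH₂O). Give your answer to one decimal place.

Flow: 77 L/min ÷ 60 = 1.2833 L/s.
R = (PIP − Pplat)/V̇ = (42 − 23) / 1.2833 = 19.0/1.2833 = 14.806 cmH2O·s/L.
C = Vt/(Pplat − PEEP) = 525.0 / (23 − 9) = 525.0/14.0 = 37.5 mL/cmH2O.
τ = R × C = 14.806 × 0.0375 L/cmH2O = 0.5552 s.
Fraction remaining = e^(−Te/τ) = e^(−0.92/0.5552) = 0.1907; trapped volume = 525.0 × 0.1907 = 100.12 mL.
Additional alveolar pressure from trapping ≈ V_trapped / C = 100.12 / 37.5 = 2.67 cmH2O.

2.7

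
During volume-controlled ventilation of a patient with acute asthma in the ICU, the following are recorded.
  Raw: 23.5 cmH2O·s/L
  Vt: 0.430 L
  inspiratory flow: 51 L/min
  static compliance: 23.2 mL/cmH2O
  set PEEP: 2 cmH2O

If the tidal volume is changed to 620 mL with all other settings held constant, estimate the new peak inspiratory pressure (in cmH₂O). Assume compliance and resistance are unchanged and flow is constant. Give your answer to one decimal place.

48.7

Flow: 51 L/min ÷ 60 = 0.85 L/s.
PIP = Vt/C + R·V̇ + PEEP (constant-flow equation of motion).
Only the elastic term changes: ΔPIP = ΔVt / C = (620 − 430) / 23.2 = 8.19 cmH2O.
Original PIP = 430/23.2 + 23.5×0.85 + 2 = 40.509 cmH2O; new PIP = 40.509 + (8.19) = 48.699 cmH2O.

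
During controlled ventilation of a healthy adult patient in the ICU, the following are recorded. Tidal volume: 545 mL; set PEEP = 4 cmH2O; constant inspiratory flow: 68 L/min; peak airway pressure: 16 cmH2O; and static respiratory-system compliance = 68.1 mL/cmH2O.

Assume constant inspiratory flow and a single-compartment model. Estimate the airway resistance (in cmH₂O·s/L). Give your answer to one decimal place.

Flow: 68 L/min ÷ 60 = 1.1333 L/s.
Equation of motion (constant flow): PIP = Vt/C + R·V̇ + PEEP.
R·V̇ = PIP − Vt/C − PEEP = 16 − 545/68.1 − 4 = 16 − 8.003 − 4 = 3.997 cmH2O.
R = 3.997 / 1.1333 = 3.527 cmH2O·s/L.

3.5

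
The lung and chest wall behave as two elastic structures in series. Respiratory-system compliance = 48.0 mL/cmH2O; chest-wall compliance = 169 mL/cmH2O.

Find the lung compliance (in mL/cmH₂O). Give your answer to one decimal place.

67.0

1/CL = 1/Crs − 1/Ccw.
1/CL = 1/48.0 − 1/169 = 0.01492.
CL = 67.024 mL/cmH2O.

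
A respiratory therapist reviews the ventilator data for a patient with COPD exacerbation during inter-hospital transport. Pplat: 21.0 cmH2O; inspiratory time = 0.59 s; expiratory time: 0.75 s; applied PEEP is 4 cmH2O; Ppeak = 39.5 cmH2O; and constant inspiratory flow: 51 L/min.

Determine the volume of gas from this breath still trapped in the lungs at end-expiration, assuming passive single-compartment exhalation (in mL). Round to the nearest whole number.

Flow: 51 L/min ÷ 60 = 0.85 L/s.
Vt = flow × Ti = 0.85 L/s × 0.59 s × 1000 mL/L = 501.5 mL.
R = (PIP − Pplat)/V̇ = (39.5 − 21.0) / 0.85 = 18.5/0.85 = 21.765 cmH2O·s/L.
C = Vt/(Pplat − PEEP) = 501.5 / (21.0 − 4) = 501.5/17.0 = 29.5 mL/cmH2O.
τ = R × C = 21.765 × 0.0295 L/cmH2O = 0.6421 s.
Fraction remaining = e^(−Te/τ) = e^(−0.75/0.6421) = 0.311.
Trapped volume = 501.5 × 0.311 = 155.97 mL.

156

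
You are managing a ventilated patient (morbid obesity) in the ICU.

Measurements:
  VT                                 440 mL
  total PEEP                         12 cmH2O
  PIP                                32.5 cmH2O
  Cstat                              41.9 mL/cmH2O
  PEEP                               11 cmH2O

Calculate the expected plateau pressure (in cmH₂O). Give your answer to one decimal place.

End-expiratory occlusion gives total PEEP = 12 cmH2O (intrinsic PEEP = 12 − 11 = 1). Use total PEEP for the elastic gradient.
Pplat = PEEPtotal + Vt / Cstat = 12 + 440 / 41.9 = 12 + 10.501 = 22.501 cmH2O.

22.5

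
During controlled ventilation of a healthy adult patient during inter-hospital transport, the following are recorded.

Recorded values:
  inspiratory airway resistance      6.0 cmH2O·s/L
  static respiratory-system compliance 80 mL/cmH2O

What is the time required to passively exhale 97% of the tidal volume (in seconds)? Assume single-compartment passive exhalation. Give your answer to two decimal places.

1.68

τ = R × C = 6.0 × 80 mL/cmH2O = 6.0 × 0.080 L/cmH2O = 0.48 s.
Exhaled fraction f = 1 − e^(−t/τ) → t = −τ·ln(1 − f) = −0.48·ln(0.03) = 1.683 s.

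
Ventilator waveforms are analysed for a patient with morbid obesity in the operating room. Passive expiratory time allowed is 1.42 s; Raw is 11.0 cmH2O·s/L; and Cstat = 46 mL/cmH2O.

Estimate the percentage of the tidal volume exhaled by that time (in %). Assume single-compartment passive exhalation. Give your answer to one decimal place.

94.0

τ = R × C = 11.0 × 46 mL/cmH2O = 11.0 × 0.046 L/cmH2O = 0.506 s.
Passive exhalation: V(t)/V₀ = e^(−t/τ) = e^(−1.42/0.506) = 0.06043.
Fraction exhaled = 1 − 0.06043 = 0.9396 → 93.96%.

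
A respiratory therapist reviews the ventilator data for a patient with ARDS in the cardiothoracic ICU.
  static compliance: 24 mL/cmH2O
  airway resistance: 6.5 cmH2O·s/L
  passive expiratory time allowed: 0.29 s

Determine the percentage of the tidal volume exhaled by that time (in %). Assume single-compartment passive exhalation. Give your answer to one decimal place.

84.4

τ = R × C = 6.5 × 24 mL/cmH2O = 6.5 × 0.024 L/cmH2O = 0.156 s.
Passive exhalation: V(t)/V₀ = e^(−t/τ) = e^(−0.29/0.156) = 0.1558.
Fraction exhaled = 1 − 0.1558 = 0.8442 → 84.42%.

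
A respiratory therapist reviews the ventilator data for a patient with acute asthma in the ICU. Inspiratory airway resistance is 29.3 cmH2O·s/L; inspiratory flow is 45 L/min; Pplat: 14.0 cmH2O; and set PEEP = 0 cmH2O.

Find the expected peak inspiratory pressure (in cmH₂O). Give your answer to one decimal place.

36.0

Flow: 45 L/min ÷ 60 = 0.75 L/s.
PIP = Pplat + Raw × flow = 14.0 + 29.3 × 0.75 = 14.0 + 21.975 = 35.975 cmH2O.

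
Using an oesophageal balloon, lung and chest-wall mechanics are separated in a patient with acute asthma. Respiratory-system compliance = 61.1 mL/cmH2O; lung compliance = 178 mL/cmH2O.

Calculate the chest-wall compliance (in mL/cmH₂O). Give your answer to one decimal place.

93.0

1/Ccw = 1/Crs − 1/CL.
1/Ccw = 1/61.1 − 1/178 = 0.01075.
Ccw = 93.023 mL/cmH2O.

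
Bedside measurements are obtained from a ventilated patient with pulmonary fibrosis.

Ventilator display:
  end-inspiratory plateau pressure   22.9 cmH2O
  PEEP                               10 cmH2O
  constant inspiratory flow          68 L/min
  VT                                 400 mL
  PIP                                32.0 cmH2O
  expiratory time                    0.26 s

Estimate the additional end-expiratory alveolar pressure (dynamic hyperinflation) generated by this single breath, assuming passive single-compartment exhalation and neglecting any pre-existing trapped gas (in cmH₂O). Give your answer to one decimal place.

4.5

Flow: 68 L/min ÷ 60 = 1.1333 L/s.
R = (PIP − Pplat)/V̇ = (32.0 − 22.9) / 1.1333 = 9.1/1.1333 = 8.03 cmH2O·s/L.
C = Vt/(Pplat − PEEP) = 400.0 / (22.9 − 10) = 400.0/12.9 = 31.008 mL/cmH2O.
τ = R × C = 8.03 × 0.03101 L/cmH2O = 0.249 s.
Fraction remaining = e^(−Te/τ) = e^(−0.26/0.249) = 0.352; trapped volume = 400.0 × 0.352 = 140.8 mL.
Additional alveolar pressure from trapping ≈ V_trapped / C = 140.8 / 31.008 = 4.541 cmH2O.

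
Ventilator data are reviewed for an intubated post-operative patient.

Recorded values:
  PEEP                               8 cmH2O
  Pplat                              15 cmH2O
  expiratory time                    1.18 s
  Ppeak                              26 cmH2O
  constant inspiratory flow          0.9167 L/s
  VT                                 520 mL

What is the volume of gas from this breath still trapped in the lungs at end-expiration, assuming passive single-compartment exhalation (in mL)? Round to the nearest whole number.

R = (PIP − Pplat)/V̇ = (26 − 15) / 0.9167 = 11.0/0.9167 = 12.0 cmH2O·s/L.
C = Vt/(Pplat − PEEP) = 520.0 / (15 − 8) = 520.0/7.0 = 74.286 mL/cmH2O.
τ = R × C = 12.0 × 0.07429 L/cmH2O = 0.8915 s.
Fraction remaining = e^(−Te/τ) = e^(−1.18/0.8915) = 0.2662.
Trapped volume = 520.0 × 0.2662 = 138.42 mL.

138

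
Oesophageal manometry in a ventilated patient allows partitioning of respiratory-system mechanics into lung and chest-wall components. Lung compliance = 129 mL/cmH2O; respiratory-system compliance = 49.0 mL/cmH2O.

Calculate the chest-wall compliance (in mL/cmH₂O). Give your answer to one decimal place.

79.0

1/Ccw = 1/Crs − 1/CL.
1/Ccw = 1/49.0 − 1/129 = 0.01266.
Ccw = 78.989 mL/cmH2O.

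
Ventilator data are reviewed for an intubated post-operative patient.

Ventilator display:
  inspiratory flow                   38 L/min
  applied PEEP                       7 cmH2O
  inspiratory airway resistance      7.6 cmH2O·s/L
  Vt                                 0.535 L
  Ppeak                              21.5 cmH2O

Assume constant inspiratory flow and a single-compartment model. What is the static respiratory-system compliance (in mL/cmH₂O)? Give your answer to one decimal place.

55.2

Flow: 38 L/min ÷ 60 = 0.6333 L/s.
Equation of motion (constant flow): PIP = Vt/C + R·V̇ + PEEP.
Vt/C = PIP − R·V̇ − PEEP = 21.5 − 7.6×0.6333 − 7 = 21.5 − 4.813 − 7 = 9.687 cmH2O.
C = Vt / 9.687 = 535 / 9.687 = 55.229 mL/cmH2O.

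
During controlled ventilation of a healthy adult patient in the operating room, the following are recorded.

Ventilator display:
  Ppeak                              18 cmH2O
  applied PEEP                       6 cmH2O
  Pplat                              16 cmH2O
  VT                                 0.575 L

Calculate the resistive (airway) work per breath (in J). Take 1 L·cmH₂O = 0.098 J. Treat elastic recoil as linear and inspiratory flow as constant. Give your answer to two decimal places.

0.11

With constant inspiratory flow the resistive pressure is constant at PIP − Pplat = 18 − 16 = 2.0 cmH2O, so resistive work = 2.0 × 0.575 = 1.15 L·cmH2O.
× 0.098 J/(L·cmH2O) → 0.1127 J.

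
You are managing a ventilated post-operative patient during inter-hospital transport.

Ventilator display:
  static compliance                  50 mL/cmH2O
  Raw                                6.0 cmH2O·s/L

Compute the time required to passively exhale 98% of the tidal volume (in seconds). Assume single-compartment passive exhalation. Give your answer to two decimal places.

τ = R × C = 6.0 × 50 mL/cmH2O = 6.0 × 0.050 L/cmH2O = 0.3 s.
Exhaled fraction f = 1 − e^(−t/τ) → t = −τ·ln(1 − f) = −0.3·ln(0.02) = 1.174 s.

1.17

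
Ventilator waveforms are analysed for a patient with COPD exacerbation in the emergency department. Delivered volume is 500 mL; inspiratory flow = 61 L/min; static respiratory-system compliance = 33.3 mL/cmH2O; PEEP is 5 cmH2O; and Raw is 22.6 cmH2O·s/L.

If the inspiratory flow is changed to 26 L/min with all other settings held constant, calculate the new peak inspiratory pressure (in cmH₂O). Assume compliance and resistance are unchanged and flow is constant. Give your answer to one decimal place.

29.8

Flow: 61 L/min ÷ 60 = 1.0167 L/s.
New flow: 26 L/min ÷ 60 = 0.4333 L/s.
PIP = Vt/C + R·V̇ + PEEP (constant-flow equation of motion).
Only the resistive term changes: ΔPIP = R × ΔV̇ = 22.6 × (0.4333 − 1.0167) = 22.6 × -0.5834 = -13.185 cmH2O.
Original PIP = 500/33.3 + 22.6×1.0167 + 5 = 42.992 cmH2O; new PIP = 42.992 + (-13.185) = 29.807 cmH2O.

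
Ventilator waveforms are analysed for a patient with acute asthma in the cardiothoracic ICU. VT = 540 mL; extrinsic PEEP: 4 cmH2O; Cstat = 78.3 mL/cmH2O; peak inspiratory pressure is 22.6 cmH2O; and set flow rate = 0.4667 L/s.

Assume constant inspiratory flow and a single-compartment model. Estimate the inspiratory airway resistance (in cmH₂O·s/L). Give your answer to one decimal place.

25.1

Equation of motion (constant flow): PIP = Vt/C + R·V̇ + PEEP.
R·V̇ = PIP − Vt/C − PEEP = 22.6 − 540/78.3 − 4 = 22.6 − 6.897 − 4 = 11.703 cmH2O.
R = 11.703 / 0.4667 = 25.076 cmH2O·s/L.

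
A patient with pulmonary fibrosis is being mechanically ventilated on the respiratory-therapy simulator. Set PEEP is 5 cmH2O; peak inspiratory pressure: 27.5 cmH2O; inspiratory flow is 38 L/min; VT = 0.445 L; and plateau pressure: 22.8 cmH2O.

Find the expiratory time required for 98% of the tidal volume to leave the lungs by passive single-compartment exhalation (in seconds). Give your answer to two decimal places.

0.73

Flow: 38 L/min ÷ 60 = 0.6333 L/s.
R = (PIP − Pplat)/V̇ = (27.5 − 22.8) / 0.6333 = 4.7/0.6333 = 7.421 cmH2O·s/L.
C = Vt/(Pplat − PEEP) = 445.0 / (22.8 − 5) = 445.0/17.8 = 25.0 mL/cmH2O.
τ = R × C = 7.421 × 0.025 L/cmH2O = 0.1855 s.
t = −τ·ln(1 − 0.98) = −0.1855·ln(0.02) = 0.7257 s.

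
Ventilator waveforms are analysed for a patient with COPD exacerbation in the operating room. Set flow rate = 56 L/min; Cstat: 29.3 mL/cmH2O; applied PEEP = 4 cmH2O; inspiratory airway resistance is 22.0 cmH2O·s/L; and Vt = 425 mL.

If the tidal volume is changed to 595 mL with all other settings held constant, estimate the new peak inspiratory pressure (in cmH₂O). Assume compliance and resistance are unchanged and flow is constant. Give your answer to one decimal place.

Flow: 56 L/min ÷ 60 = 0.9333 L/s.
PIP = Vt/C + R·V̇ + PEEP (constant-flow equation of motion).
Only the elastic term changes: ΔPIP = ΔVt / C = (595 − 425) / 29.3 = 5.802 cmH2O.
Original PIP = 425/29.3 + 22.0×0.9333 + 4 = 39.038 cmH2O; new PIP = 39.038 + (5.802) = 44.84 cmH2O.

44.8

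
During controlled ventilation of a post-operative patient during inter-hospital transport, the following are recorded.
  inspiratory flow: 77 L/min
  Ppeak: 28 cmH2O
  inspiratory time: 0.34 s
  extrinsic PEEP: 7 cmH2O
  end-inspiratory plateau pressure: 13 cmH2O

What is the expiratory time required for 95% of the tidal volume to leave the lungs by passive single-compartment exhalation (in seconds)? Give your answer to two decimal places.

Flow: 77 L/min ÷ 60 = 1.2833 L/s.
Vt = flow × Ti = 1.2833 L/s × 0.34 s × 1000 mL/L = 436.32 mL.
R = (PIP − Pplat)/V̇ = (28 − 13) / 1.2833 = 15.0/1.2833 = 11.689 cmH2O·s/L.
C = Vt/(Pplat − PEEP) = 436.32 / (13 − 7) = 436.32/6.0 = 72.72 mL/cmH2O.
τ = R × C = 11.689 × 0.07272 L/cmH2O = 0.85 s.
t = −τ·ln(1 − 0.95) = −0.85·ln(0.05) = 2.546 s.

2.55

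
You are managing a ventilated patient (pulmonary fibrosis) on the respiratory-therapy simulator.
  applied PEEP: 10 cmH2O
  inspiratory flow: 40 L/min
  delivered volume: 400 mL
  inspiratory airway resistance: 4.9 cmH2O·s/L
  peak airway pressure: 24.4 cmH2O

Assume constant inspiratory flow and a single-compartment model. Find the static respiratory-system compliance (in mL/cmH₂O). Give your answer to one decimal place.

Flow: 40 L/min ÷ 60 = 0.6667 L/s.
Equation of motion (constant flow): PIP = Vt/C + R·V̇ + PEEP.
Vt/C = PIP − R·V̇ − PEEP = 24.4 − 4.9×0.6667 − 10 = 24.4 − 3.267 − 10 = 11.133 cmH2O.
C = Vt / 11.133 = 400 / 11.133 = 35.929 mL/cmH2O.

35.9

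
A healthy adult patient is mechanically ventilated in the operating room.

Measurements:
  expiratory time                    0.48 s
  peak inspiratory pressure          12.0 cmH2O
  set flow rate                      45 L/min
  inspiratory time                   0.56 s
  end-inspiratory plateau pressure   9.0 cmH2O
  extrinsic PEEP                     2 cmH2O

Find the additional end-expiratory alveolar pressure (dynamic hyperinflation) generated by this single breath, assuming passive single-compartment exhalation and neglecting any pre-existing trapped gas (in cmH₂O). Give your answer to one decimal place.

0.9

Flow: 45 L/min ÷ 60 = 0.75 L/s.
Vt = flow × Ti = 0.75 L/s × 0.56 s × 1000 mL/L = 420.0 mL.
R = (PIP − Pplat)/V̇ = (12.0 − 9.0) / 0.75 = 3.0/0.75 = 4.0 cmH2O·s/L.
C = Vt/(Pplat − PEEP) = 420.0 / (9.0 − 2) = 420.0/7.0 = 60.0 mL/cmH2O.
τ = R × C = 4.0 × 0.06 L/cmH2O = 0.24 s.
Fraction remaining = e^(−Te/τ) = e^(−0.48/0.24) = 0.1353; trapped volume = 420.0 × 0.1353 = 56.826 mL.
Additional alveolar pressure from trapping ≈ V_trapped / C = 56.826 / 60.0 = 0.9471 cmH2O.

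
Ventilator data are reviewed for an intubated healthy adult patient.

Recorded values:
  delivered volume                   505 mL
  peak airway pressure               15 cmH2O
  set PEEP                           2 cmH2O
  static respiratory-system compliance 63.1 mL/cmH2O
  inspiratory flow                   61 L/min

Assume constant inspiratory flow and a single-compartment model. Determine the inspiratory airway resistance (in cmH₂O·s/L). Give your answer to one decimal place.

Flow: 61 L/min ÷ 60 = 1.0167 L/s.
Equation of motion (constant flow): PIP = Vt/C + R·V̇ + PEEP.
R·V̇ = PIP − Vt/C − PEEP = 15 − 505/63.1 − 2 = 15 − 8.003 − 2 = 4.997 cmH2O.
R = 4.997 / 1.0167 = 4.915 cmH2O·s/L.

4.9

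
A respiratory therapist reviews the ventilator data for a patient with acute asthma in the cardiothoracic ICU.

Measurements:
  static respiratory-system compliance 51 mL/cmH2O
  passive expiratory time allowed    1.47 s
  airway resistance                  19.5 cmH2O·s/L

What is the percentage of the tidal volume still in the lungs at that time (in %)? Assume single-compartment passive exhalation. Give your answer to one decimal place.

τ = R × C = 19.5 × 51 mL/cmH2O = 19.5 × 0.051 L/cmH2O = 0.9945 s.
Passive exhalation: V(t)/V₀ = e^(−t/τ) = e^(−1.47/0.9945) = 0.2281.
Fraction remaining = 0.2281 → 22.81%.

22.8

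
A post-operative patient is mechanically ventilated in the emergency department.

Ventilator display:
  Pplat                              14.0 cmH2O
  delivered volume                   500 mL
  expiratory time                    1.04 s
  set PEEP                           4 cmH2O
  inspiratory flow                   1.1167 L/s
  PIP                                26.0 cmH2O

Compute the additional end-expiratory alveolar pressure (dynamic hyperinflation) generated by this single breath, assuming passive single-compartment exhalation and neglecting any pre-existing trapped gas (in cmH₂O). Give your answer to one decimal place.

R = (PIP − Pplat)/V̇ = (26.0 − 14.0) / 1.1167 = 12.0/1.1167 = 10.746 cmH2O·s/L.
C = Vt/(Pplat − PEEP) = 500.0 / (14.0 − 4) = 500.0/10.0 = 50.0 mL/cmH2O.
τ = R × C = 10.746 × 0.05 L/cmH2O = 0.5373 s.
Fraction remaining = e^(−Te/τ) = e^(−1.04/0.5373) = 0.1443; trapped volume = 500.0 × 0.1443 = 72.15 mL.
Additional alveolar pressure from trapping ≈ V_trapped / C = 72.15 / 50.0 = 1.443 cmH2O.

1.4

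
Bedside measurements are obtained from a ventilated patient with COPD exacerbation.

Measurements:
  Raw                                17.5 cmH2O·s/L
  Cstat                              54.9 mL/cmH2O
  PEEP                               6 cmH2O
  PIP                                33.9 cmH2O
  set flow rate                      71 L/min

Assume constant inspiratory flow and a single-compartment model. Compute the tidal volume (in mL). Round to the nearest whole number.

395

Flow: 71 L/min ÷ 60 = 1.1833 L/s.
Equation of motion (constant flow): PIP = Vt/C + R·V̇ + PEEP.
Vt/C = PIP − R·V̇ − PEEP = 33.9 − 20.708 − 6 = 7.192 cmH2O.
Vt = C × 7.192 = 54.9 × 7.192 = 394.84 mL.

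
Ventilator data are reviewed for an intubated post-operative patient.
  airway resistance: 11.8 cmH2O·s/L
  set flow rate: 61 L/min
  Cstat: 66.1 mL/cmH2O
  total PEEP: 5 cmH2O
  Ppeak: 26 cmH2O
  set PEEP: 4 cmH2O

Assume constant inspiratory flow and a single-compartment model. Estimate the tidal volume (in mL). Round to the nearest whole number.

Flow: 61 L/min ÷ 60 = 1.0167 L/s.
Total PEEP = 5 cmH2O (set 4 + intrinsic 1); this is the baseline alveolar pressure.
Equation of motion (constant flow): PIP = Vt/C + R·V̇ + PEEP.
Vt/C = PIP − R·V̇ − PEEP = 26 − 11.997 − 5 = 9.003 cmH2O.
Vt = C × 9.003 = 66.1 × 9.003 = 595.1 mL.

595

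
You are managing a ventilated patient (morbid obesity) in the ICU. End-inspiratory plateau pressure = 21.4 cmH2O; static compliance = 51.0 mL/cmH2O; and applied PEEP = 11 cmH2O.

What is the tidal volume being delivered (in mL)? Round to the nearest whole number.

Vt = Cstat × (Pplat − PEEP) = 51.0 × (21.4 − 11) = 51.0 × 10.4 = 530.4 mL.

530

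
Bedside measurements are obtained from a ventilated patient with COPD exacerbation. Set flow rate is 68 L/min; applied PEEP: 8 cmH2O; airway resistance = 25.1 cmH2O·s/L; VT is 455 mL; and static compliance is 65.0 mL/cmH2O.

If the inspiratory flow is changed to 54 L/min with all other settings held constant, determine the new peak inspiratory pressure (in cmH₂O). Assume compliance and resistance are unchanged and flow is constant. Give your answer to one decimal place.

Flow: 68 L/min ÷ 60 = 1.1333 L/s.
New flow: 54 L/min ÷ 60 = 0.9 L/s.
PIP = Vt/C + R·V̇ + PEEP (constant-flow equation of motion).
Only the resistive term changes: ΔPIP = R × ΔV̇ = 25.1 × (0.9 − 1.1333) = 25.1 × -0.2333 = -5.856 cmH2O.
Original PIP = 455/65.0 + 25.1×1.1333 + 8 = 43.446 cmH2O; new PIP = 43.446 + (-5.856) = 37.59 cmH2O.

37.6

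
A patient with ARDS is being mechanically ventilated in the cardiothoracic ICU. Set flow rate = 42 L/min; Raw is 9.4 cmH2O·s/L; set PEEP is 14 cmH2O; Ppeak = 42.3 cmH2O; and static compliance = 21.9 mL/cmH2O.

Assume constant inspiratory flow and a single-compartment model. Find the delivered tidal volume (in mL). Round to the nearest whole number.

Flow: 42 L/min ÷ 60 = 0.7 L/s.
Equation of motion (constant flow): PIP = Vt/C + R·V̇ + PEEP.
Vt/C = PIP − R·V̇ − PEEP = 42.3 − 6.58 − 14 = 21.72 cmH2O.
Vt = C × 21.72 = 21.9 × 21.72 = 475.67 mL.

476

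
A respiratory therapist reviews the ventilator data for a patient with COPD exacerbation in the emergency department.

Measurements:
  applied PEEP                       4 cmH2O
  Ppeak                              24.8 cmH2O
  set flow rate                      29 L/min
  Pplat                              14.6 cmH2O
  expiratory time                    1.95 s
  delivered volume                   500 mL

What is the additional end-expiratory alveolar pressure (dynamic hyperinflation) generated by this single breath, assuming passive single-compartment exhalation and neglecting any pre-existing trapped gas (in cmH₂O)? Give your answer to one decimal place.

Flow: 29 L/min ÷ 60 = 0.4833 L/s.
R = (PIP − Pplat)/V̇ = (24.8 − 14.6) / 0.4833 = 10.2/0.4833 = 21.105 cmH2O·s/L.
C = Vt/(Pplat − PEEP) = 500.0 / (14.6 − 4) = 500.0/10.6 = 47.17 mL/cmH2O.
τ = R × C = 21.105 × 0.04717 L/cmH2O = 0.9955 s.
Fraction remaining = e^(−Te/τ) = e^(−1.95/0.9955) = 0.141; trapped volume = 500.0 × 0.141 = 70.5 mL.
Additional alveolar pressure from trapping ≈ V_trapped / C = 70.5 / 47.17 = 1.495 cmH2O.

1.5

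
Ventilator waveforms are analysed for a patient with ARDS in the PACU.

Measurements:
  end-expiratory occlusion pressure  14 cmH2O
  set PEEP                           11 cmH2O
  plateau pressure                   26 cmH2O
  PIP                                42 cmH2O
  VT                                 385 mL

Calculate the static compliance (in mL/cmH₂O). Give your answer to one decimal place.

32.1

End-expiratory occlusion gives total PEEP = 14 cmH2O (intrinsic PEEP = 14 − 11 = 3). Use total PEEP for the elastic gradient.
Cstat = Vt / (Pplat − PEEPtotal) = 385 / (26 − 14) = 385 / 12.0 = 32.083 mL/cmH2O.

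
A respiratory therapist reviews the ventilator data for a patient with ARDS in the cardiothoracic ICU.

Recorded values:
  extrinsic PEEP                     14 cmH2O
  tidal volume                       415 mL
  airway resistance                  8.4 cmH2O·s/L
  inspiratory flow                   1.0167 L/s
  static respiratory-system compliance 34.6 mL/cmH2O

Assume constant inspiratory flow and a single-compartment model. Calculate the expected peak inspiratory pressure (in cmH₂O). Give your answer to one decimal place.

34.5

Equation of motion (constant flow): PIP = Vt/C + R·V̇ + PEEP.
PIP = 415/34.6 + 8.4×1.0167 + 14 = 11.994 + 8.54 + 14 = 34.534 cmH2O.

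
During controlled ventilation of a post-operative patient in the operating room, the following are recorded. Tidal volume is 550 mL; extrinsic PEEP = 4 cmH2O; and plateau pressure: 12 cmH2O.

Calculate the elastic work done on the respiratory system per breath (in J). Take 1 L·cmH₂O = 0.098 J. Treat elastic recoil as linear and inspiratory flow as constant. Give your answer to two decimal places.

0.22

Elastic work ≈ ½ × (Pplat − PEEP) × Vt = 0.5 × (12 − 4) × 0.550 L = 0.5 × 8.0 × 0.550 = 2.2 L·cmH2O.
× 0.098 J/(L·cmH2O) → 0.2156 J.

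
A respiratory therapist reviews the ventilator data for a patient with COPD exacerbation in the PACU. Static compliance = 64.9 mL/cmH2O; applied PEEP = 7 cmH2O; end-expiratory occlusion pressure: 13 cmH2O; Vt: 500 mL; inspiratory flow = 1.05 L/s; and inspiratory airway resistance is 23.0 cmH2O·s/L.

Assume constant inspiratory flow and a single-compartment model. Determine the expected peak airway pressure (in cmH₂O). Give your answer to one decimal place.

Total PEEP = 13 cmH2O (set 7 + intrinsic 6); this is the baseline alveolar pressure.
Equation of motion (constant flow): PIP = Vt/C + R·V̇ + PEEP.
PIP = 500/64.9 + 23.0×1.05 + 13 = 7.704 + 24.15 + 13 = 44.854 cmH2O.

44.9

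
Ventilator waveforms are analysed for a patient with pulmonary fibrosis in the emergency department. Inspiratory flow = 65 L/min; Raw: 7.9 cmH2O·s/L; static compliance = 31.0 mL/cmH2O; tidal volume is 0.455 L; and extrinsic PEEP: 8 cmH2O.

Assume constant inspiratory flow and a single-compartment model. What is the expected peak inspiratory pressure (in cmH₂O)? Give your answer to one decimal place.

Flow: 65 L/min ÷ 60 = 1.0833 L/s.
Equation of motion (constant flow): PIP = Vt/C + R·V̇ + PEEP.
PIP = 455/31.0 + 7.9×1.0833 + 8 = 14.677 + 8.558 + 8 = 31.235 cmH2O.

31.2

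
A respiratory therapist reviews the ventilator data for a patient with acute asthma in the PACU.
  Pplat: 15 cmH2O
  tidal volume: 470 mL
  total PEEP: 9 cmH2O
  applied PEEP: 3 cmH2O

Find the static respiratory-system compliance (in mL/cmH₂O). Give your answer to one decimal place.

End-expiratory occlusion gives total PEEP = 9 cmH2O (intrinsic PEEP = 9 − 3 = 6). Use total PEEP for the elastic gradient.
Cstat = Vt / (Pplat − PEEPtotal) = 470 / (15 − 9) = 470 / 6.0 = 78.333 mL/cmH2O.

78.3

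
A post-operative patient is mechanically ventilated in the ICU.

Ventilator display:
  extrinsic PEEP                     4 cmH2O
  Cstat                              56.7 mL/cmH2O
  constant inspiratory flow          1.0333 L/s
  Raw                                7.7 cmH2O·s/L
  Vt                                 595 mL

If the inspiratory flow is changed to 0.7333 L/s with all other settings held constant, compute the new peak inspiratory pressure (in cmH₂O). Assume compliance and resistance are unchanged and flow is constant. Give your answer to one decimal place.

PIP = Vt/C + R·V̇ + PEEP (constant-flow equation of motion).
Only the resistive term changes: ΔPIP = R × ΔV̇ = 7.7 × (0.7333 − 1.0333) = 7.7 × -0.3 = -2.31 cmH2O.
Original PIP = 595/56.7 + 7.7×1.0333 + 4 = 22.45 cmH2O; new PIP = 22.45 + (-2.31) = 20.14 cmH2O.

20.1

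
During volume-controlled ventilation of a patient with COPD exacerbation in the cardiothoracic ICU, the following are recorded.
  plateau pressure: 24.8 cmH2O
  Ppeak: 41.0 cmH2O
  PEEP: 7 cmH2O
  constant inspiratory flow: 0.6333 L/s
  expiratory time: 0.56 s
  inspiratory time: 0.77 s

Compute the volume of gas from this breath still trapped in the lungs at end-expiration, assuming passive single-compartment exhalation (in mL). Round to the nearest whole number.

Vt = flow × Ti = 0.6333 L/s × 0.77 s × 1000 mL/L = 487.64 mL.
R = (PIP − Pplat)/V̇ = (41.0 − 24.8) / 0.6333 = 16.2/0.6333 = 25.58 cmH2O·s/L.
C = Vt/(Pplat − PEEP) = 487.64 / (24.8 − 7) = 487.64/17.8 = 27.396 mL/cmH2O.
τ = R × C = 25.58 × 0.0274 L/cmH2O = 0.7009 s.
Fraction remaining = e^(−Te/τ) = e^(−0.56/0.7009) = 0.4498.
Trapped volume = 487.64 × 0.4498 = 219.34 mL.

219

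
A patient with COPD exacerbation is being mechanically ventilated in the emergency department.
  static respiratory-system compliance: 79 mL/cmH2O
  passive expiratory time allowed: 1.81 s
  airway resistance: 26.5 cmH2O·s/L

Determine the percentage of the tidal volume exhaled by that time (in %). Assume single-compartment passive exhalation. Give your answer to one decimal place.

57.9

τ = R × C = 26.5 × 79 mL/cmH2O = 26.5 × 0.079 L/cmH2O = 2.094 s.
Passive exhalation: V(t)/V₀ = e^(−t/τ) = e^(−1.81/2.094) = 0.4213.
Fraction exhaled = 1 − 0.4213 = 0.5787 → 57.87%.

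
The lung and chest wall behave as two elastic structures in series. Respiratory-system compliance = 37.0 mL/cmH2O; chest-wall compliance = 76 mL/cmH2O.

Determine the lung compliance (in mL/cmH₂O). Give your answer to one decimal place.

1/CL = 1/Crs − 1/Ccw.
1/CL = 1/37.0 − 1/76 = 0.01387.
CL = 72.098 mL/cmH2O.

72.1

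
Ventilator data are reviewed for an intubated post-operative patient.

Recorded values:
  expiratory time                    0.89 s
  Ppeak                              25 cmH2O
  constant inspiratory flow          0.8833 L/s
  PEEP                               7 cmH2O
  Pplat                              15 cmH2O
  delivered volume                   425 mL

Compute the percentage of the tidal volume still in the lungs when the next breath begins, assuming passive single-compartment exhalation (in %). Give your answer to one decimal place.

22.8

R = (PIP − Pplat)/V̇ = (25 − 15) / 0.8833 = 10.0/0.8833 = 11.321 cmH2O·s/L.
C = Vt/(Pplat − PEEP) = 425.0 / (15 − 7) = 425.0/8.0 = 53.125 mL/cmH2O.
τ = R × C = 11.321 × 0.05313 L/cmH2O = 0.6015 s.
Fraction remaining at end-expiration = e^(−Te/τ) = e^(−0.89/0.6015) = 0.2277 → 22.77%.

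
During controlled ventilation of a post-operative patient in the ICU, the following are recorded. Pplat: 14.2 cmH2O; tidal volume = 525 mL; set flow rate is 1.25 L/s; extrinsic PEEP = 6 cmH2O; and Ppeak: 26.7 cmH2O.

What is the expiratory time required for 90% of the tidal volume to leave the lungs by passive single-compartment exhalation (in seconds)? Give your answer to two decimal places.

R = (PIP − Pplat)/V̇ = (26.7 − 14.2) / 1.25 = 12.5/1.25 = 10.0 cmH2O·s/L.
C = Vt/(Pplat − PEEP) = 525.0 / (14.2 − 6) = 525.0/8.2 = 64.024 mL/cmH2O.
τ = R × C = 10.0 × 0.06402 L/cmH2O = 0.6402 s.
t = −τ·ln(1 − 0.90) = −0.6402·ln(0.1) = 1.474 s.

1.47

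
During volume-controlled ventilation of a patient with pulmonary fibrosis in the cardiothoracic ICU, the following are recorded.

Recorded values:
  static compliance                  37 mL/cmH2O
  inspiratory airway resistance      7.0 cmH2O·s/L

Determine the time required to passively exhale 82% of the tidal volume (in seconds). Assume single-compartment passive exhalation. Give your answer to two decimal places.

0.44

τ = R × C = 7.0 × 37 mL/cmH2O = 7.0 × 0.037 L/cmH2O = 0.259 s.
Exhaled fraction f = 1 − e^(−t/τ) → t = −τ·ln(1 − f) = −0.259·ln(0.18) = 0.4441 s.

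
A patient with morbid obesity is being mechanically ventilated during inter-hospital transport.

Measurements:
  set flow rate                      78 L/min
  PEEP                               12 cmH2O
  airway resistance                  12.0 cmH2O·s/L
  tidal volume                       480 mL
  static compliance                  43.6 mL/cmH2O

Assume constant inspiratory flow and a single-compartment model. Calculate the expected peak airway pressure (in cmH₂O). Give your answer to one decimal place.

38.6

Flow: 78 L/min ÷ 60 = 1.3 L/s.
Equation of motion (constant flow): PIP = Vt/C + R·V̇ + PEEP.
PIP = 480/43.6 + 12.0×1.3 + 12 = 11.009 + 15.6 + 12 = 38.609 cmH2O.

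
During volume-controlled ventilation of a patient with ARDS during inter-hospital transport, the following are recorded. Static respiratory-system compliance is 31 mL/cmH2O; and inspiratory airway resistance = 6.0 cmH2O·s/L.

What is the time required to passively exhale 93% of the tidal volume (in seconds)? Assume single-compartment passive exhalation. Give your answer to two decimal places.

τ = R × C = 6.0 × 31 mL/cmH2O = 6.0 × 0.031 L/cmH2O = 0.186 s.
Exhaled fraction f = 1 − e^(−t/τ) → t = −τ·ln(1 − f) = −0.186·ln(0.07) = 0.4946 s.

0.49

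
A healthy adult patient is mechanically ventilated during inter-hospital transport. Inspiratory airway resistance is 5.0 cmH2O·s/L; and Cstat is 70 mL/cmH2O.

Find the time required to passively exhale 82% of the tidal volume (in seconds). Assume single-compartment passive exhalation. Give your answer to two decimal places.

0.60

τ = R × C = 5.0 × 70 mL/cmH2O = 5.0 × 0.070 L/cmH2O = 0.35 s.
Exhaled fraction f = 1 − e^(−t/τ) → t = −τ·ln(1 − f) = −0.35·ln(0.18) = 0.6002 s.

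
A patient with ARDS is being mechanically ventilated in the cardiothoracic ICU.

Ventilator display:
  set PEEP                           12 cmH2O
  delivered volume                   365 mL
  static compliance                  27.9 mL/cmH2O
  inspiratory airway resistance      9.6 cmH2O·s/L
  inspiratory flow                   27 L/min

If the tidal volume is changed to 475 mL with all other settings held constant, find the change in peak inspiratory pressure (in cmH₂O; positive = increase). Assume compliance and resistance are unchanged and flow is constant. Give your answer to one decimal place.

3.9

PIP = Vt/C + R·V̇ + PEEP (constant-flow equation of motion).
Only the elastic term changes: ΔPIP = ΔVt / C = (475 − 365) / 27.9 = 3.943 cmH2O.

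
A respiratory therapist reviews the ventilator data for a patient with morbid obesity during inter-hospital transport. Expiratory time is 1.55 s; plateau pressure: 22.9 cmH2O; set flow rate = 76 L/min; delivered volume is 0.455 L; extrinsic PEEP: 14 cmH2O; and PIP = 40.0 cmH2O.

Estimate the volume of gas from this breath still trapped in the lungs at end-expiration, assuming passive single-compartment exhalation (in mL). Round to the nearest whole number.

48

Flow: 76 L/min ÷ 60 = 1.2667 L/s.
R = (PIP − Pplat)/V̇ = (40.0 − 22.9) / 1.2667 = 17.1/1.2667 = 13.5 cmH2O·s/L.
C = Vt/(Pplat − PEEP) = 455.0 / (22.9 − 14) = 455.0/8.9 = 51.124 mL/cmH2O.
τ = R × C = 13.5 × 0.05112 L/cmH2O = 0.6901 s.
Fraction remaining = e^(−Te/τ) = e^(−1.55/0.6901) = 0.1058.
Trapped volume = 455.0 × 0.1058 = 48.139 mL.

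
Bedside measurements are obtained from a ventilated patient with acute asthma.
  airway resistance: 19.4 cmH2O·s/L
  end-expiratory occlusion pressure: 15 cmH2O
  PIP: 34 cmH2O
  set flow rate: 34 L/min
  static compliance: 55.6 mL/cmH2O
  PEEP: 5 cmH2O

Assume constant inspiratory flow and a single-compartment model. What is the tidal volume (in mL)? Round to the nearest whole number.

445

Flow: 34 L/min ÷ 60 = 0.5667 L/s.
Total PEEP = 15 cmH2O (set 5 + intrinsic 10); this is the baseline alveolar pressure.
Equation of motion (constant flow): PIP = Vt/C + R·V̇ + PEEP.
Vt/C = PIP − R·V̇ − PEEP = 34 − 10.994 − 15 = 8.006 cmH2O.
Vt = C × 8.006 = 55.6 × 8.006 = 445.13 mL.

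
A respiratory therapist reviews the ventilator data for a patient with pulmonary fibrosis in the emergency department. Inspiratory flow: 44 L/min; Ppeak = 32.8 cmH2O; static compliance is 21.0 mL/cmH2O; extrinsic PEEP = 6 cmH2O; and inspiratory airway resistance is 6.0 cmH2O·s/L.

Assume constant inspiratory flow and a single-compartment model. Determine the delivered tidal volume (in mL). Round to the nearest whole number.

Flow: 44 L/min ÷ 60 = 0.7333 L/s.
Equation of motion (constant flow): PIP = Vt/C + R·V̇ + PEEP.
Vt/C = PIP − R·V̇ − PEEP = 32.8 − 4.4 − 6 = 22.4 cmH2O.
Vt = C × 22.4 = 21.0 × 22.4 = 470.4 mL.

470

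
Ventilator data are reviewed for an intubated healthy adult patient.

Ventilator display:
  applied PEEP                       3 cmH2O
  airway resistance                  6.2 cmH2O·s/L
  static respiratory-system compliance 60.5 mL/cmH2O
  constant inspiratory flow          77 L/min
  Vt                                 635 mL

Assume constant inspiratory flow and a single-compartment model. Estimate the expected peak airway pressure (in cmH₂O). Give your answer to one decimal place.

21.5

Flow: 77 L/min ÷ 60 = 1.2833 L/s.
Equation of motion (constant flow): PIP = Vt/C + R·V̇ + PEEP.
PIP = 635/60.5 + 6.2×1.2833 + 3 = 10.496 + 7.956 + 3 = 21.452 cmH2O.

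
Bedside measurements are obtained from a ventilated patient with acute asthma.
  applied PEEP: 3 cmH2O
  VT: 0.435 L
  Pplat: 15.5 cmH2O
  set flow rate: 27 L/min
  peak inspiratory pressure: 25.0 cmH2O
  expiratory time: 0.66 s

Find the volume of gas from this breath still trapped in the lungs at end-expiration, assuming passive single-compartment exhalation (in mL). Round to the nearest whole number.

177

Flow: 27 L/min ÷ 60 = 0.45 L/s.
R = (PIP − Pplat)/V̇ = (25.0 − 15.5) / 0.45 = 9.5/0.45 = 21.111 cmH2O·s/L.
C = Vt/(Pplat − PEEP) = 435.0 / (15.5 − 3) = 435.0/12.5 = 34.8 mL/cmH2O.
τ = R × C = 21.111 × 0.0348 L/cmH2O = 0.7347 s.
Fraction remaining = e^(−Te/τ) = e^(−0.66/0.7347) = 0.4073.
Trapped volume = 435.0 × 0.4073 = 177.18 mL.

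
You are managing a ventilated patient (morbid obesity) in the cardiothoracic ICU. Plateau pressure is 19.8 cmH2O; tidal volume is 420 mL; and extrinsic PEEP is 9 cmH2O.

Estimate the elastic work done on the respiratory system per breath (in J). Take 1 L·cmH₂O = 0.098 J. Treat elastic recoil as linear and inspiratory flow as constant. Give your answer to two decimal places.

0.22

Elastic work ≈ ½ × (Pplat − PEEP) × Vt = 0.5 × (19.8 − 9) × 0.420 L = 0.5 × 10.8 × 0.420 = 2.268 L·cmH2O.
× 0.098 J/(L·cmH2O) → 0.2223 J.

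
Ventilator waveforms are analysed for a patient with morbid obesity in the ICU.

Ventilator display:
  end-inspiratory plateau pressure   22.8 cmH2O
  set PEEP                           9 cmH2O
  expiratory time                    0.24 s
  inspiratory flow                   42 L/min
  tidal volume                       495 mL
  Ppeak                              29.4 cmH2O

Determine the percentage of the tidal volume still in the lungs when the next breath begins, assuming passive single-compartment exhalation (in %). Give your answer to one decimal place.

Flow: 42 L/min ÷ 60 = 0.7 L/s.
R = (PIP − Pplat)/V̇ = (29.4 − 22.8) / 0.7 = 6.6/0.7 = 9.429 cmH2O·s/L.
C = Vt/(Pplat − PEEP) = 495.0 / (22.8 − 9) = 495.0/13.8 = 35.87 mL/cmH2O.
τ = R × C = 9.429 × 0.03587 L/cmH2O = 0.3382 s.
Fraction remaining at end-expiration = e^(−Te/τ) = e^(−0.24/0.3382) = 0.4918 → 49.18%.

49.2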